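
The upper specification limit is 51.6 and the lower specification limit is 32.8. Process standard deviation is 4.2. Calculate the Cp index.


Cp = (51.6 - 32.8) / (6 * 4.2)

0.75


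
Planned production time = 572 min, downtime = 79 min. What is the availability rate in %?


Formula: Availability = (Planned Time - Downtime) / Planned Time * 100
Uptime = 572 - 79 = 493 min
Availability = 493 / 572 * 100 = 86.2%

86.2%


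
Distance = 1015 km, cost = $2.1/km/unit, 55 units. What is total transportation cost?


TC = dist * cost * units = 1015 * 2.1 * 55 = $117232.50

$117232.50


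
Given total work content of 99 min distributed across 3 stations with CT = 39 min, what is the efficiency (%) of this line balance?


Formula: Efficiency = Sum of Task Times / (N_stations * CT) * 100
Total station capacity = 3 stations * 39 min = 117 min
Efficiency = 99 / 117 * 100 = 84.6%

84.6%


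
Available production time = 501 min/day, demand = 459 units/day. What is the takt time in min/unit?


Formula: Takt Time = Available Production Time / Customer Demand
Takt = 501 min/day / 459 units/day
Takt = 1.09 min/unit

1.09 min/unit


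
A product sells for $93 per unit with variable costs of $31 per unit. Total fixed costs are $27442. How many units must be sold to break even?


Formula: BEQ = Fixed Costs / (Price - Variable Cost)
Contribution margin = $93 - $31 = $62/unit
BEQ = ceil($27442 / $62/unit) = ceil(442.61) = 443 units

443 units


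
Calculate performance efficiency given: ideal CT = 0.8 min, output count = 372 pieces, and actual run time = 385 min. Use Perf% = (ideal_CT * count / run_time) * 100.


Formula: Performance = (Ideal CT * Total Count) / Run Time * 100
Ideal output time = 0.8 * 372 = 297.6 min
Performance = 297.6 / 385 * 100 = 77.3%

77.3%


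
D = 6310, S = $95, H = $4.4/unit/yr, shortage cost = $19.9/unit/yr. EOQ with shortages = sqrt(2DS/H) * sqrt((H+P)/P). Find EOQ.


Formula: EOQ* = sqrt(2DS/H) * sqrt((H+P)/P)
Base EOQ = sqrt(2*6310*95/4.4) = 521.99 units
Correction = sqrt((4.4+19.9)/19.9) = 1.10504
EOQ* = 521.99 * 1.10504 = 576.8 units

576.8 units


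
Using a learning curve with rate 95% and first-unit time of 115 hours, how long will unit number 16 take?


Formula: T_n = T_1 * (learning_rate)^(log2(n)) where learning_rate = rate/100
Doublings = log2(16) = 4
T_n = 115 * 0.95^4
T_n = 115 * 0.8145 = 93.7 hours

93.7 hours


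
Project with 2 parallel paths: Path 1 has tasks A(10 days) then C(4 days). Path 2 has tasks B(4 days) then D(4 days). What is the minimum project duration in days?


Path 1 = 10 + 4 = 14 days
Path 2 = 4 + 4 = 8 days
Duration = max(14, 8) = 14 days

14 days


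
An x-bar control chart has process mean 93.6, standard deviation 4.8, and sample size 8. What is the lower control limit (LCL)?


LCL = 93.6 - 3 * 4.8 / sqrt(8)

88.51


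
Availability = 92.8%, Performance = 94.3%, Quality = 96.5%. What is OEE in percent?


Formula: OEE = Availability * Performance * Quality / 10000
A * P = 92.8% * 94.3% / 100 = 87.51%
OEE = 87.51% * 96.5% / 100 = 84.4%

84.4%


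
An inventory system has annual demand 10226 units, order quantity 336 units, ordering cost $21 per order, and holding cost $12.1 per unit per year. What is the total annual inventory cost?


TC = 10226/336 * 21 + 336/2 * 12.1

$2671.93


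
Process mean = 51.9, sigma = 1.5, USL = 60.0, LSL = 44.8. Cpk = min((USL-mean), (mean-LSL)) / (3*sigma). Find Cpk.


Cpu = (60.0 - 51.9) / (3 * 1.5) = 1.8
Cpl = (51.9 - 44.8) / (3 * 1.5) = 1.58
Cpk = min(1.8, 1.58) = 1.58

1.58


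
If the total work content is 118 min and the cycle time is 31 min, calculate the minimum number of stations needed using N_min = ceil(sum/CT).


Formula: N_min = ceil(Sum of Task Times / Cycle Time)
N_min = ceil(118 min / 31 min) = ceil(3.8065)
N_min = 4 stations

4


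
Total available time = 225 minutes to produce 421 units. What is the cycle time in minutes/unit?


Formula: CT = Available Time / Number of Units
CT = 225 min / 421 units
CT = 0.53 min/unit

0.53 min/unit


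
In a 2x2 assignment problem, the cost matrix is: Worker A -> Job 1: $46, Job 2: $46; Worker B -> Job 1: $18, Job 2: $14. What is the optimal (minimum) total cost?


Option 1: A->1 + B->2 = $46 + $14 = $60
Option 2: A->2 + B->1 = $46 + $18 = $64
Min cost = min($60, $64) = $60

$60


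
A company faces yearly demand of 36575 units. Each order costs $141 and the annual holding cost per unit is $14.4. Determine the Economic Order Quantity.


Formula: EOQ = sqrt(2 * D * S / H)
Numerator: 2 * 36575 * 141 = 10314150
2DS/H = 10314150 / 14.4 = 716260.4
EOQ = sqrt(716260.4) = 846.3 units

846.3 units


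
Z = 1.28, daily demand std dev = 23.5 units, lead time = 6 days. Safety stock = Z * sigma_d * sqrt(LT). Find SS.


Formula: SS = z * sigma_d * sqrt(LT)
sqrt(LT) = sqrt(6) = 2.4495
SS = 1.28 * 23.5 * 2.4495
SS = 73.7 units

73.7 units


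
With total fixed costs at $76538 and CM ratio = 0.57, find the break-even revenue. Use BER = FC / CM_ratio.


Formula: BER = Fixed Costs / Contribution Margin Ratio
BER = $76538 / 0.57
BER = $134277.19 (to the nearest cent)

$134277.19


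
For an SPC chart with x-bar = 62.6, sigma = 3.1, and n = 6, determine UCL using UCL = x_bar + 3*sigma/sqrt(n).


UCL = 62.6 + 3 * 3.1 / sqrt(6)

66.4


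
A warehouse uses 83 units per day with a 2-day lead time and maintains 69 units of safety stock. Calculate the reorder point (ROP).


Formula: ROP = (Daily Demand * Lead Time) + Safety Stock
Demand during lead time = 83 * 2 = 166 units
ROP = 166 + 69 = 235 units

235 units


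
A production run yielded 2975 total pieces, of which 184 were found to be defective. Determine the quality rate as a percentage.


Formula: Quality Rate = Good Pieces / Total Pieces * 100
Good pieces = 2975 - 184 = 2791
QR = 2791 / 2975 * 100 = 93.8%

93.8%


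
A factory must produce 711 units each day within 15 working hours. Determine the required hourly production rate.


Formula: Production Rate = Daily Demand / Available Hours
Rate = 711 units/day / 15 hours/day
Rate = 47.4 units/hour

47.4 units/hour


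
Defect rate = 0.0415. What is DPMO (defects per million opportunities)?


DPMO = defect_rate * 1000000 = 0.0415 * 1000000

41500


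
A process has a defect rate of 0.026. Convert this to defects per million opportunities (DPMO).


DPMO = defect_rate * 1000000 = 0.026 * 1000000

26000


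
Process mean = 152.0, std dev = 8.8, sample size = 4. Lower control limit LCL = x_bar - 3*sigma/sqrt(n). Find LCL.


LCL = 152.0 - 3 * 8.8 / sqrt(4)

138.8


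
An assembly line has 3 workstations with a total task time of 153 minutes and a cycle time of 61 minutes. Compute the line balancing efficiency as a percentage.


Formula: Efficiency = Sum of Task Times / (N_stations * CT) * 100
Total station capacity = 3 stations * 61 min = 183 min
Efficiency = 153 / 183 * 100 = 83.6%

83.6%


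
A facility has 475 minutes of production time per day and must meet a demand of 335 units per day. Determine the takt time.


Formula: Takt Time = Available Production Time / Customer Demand
Takt = 475 min/day / 335 units/day
Takt = 1.42 min/unit

1.42 min/unit


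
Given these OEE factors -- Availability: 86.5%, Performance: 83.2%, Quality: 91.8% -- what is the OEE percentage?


Formula: OEE = Availability * Performance * Quality / 10000
A * P = 86.5% * 83.2% / 100 = 71.97%
OEE = 71.97% * 91.8% / 100 = 66.1%

66.1%


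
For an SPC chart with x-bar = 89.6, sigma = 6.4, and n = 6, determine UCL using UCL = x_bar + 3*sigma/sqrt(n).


UCL = 89.6 + 3 * 6.4 / sqrt(6)

97.44


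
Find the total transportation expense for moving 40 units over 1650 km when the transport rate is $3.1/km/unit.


TC = dist * cost * units = 1650 * 3.1 * 40 = $204600.00

$204600.00


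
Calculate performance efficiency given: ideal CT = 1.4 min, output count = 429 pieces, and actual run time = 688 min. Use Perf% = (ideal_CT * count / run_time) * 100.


Formula: Performance = (Ideal CT * Total Count) / Run Time * 100
Ideal output time = 1.4 * 429 = 600.6 min
Performance = 600.6 / 688 * 100 = 87.3%

87.3%


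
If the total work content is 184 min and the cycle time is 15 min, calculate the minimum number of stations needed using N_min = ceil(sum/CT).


Formula: N_min = ceil(Sum of Task Times / Cycle Time)
N_min = ceil(184 min / 15 min) = ceil(12.2667)
N_min = 13 stations

13


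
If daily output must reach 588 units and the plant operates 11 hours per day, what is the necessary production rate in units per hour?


Formula: Production Rate = Daily Demand / Available Hours
Rate = 588 units/day / 11 hours/day
Rate = 53.5 units/hour

53.5 units/hour


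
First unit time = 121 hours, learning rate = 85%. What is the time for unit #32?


Formula: T_n = T_1 * (learning_rate)^(log2(n)) where learning_rate = rate/100
Doublings = log2(32) = 5
T_n = 121 * 0.85^5
T_n = 121 * 0.4437 = 53.7 hours

53.7 hours


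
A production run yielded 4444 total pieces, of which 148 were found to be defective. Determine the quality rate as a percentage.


Formula: Quality Rate = Good Pieces / Total Pieces * 100
Good pieces = 4444 - 148 = 4296
QR = 4296 / 4444 * 100 = 96.7%

96.7%


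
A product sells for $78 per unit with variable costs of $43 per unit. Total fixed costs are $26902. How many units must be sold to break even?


Formula: BEQ = Fixed Costs / (Price - Variable Cost)
Contribution margin = $78 - $43 = $35/unit
BEQ = ceil($26902 / $35/unit) = ceil(768.63) = 769 units

769 units


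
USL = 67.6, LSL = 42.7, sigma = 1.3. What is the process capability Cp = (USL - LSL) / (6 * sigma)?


Cp = (67.6 - 42.7) / (6 * 1.3)

3.19


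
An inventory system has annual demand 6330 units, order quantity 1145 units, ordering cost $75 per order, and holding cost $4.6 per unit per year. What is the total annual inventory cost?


TC = 6330/1145 * 75 + 1145/2 * 4.6

$3048.13


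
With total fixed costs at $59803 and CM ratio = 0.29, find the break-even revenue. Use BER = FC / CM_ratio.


Formula: BER = Fixed Costs / Contribution Margin Ratio
BER = $59803 / 0.29
BER = $206217.24 (to the nearest cent)

$206217.24


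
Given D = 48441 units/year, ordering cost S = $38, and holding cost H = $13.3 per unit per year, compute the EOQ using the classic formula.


Formula: EOQ = sqrt(2 * D * S / H)
Numerator: 2 * 48441 * 38 = 3681516
2DS/H = 3681516 / 13.3 = 276805.7
EOQ = sqrt(276805.7) = 526.1 units

526.1 units


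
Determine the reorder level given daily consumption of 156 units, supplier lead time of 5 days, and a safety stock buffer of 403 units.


Formula: ROP = (Daily Demand * Lead Time) + Safety Stock
Demand during lead time = 156 * 5 = 780 units
ROP = 780 + 403 = 1183 units

1183 units


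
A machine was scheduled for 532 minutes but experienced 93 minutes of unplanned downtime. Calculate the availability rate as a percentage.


Formula: Availability = (Planned Time - Downtime) / Planned Time * 100
Uptime = 532 - 93 = 439 min
Availability = 439 / 532 * 100 = 82.5%

82.5%


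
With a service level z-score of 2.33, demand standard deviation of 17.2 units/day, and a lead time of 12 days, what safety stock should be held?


Formula: SS = z * sigma_d * sqrt(LT)
sqrt(LT) = sqrt(12) = 3.4641
SS = 2.33 * 17.2 * 3.4641
SS = 138.8 units

138.8 units


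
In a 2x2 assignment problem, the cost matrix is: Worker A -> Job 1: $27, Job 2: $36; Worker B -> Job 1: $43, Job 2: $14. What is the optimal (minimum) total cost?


Option 1: A->1 + B->2 = $27 + $14 = $41
Option 2: A->2 + B->1 = $36 + $43 = $79
Min cost = min($41, $79) = $41

$41


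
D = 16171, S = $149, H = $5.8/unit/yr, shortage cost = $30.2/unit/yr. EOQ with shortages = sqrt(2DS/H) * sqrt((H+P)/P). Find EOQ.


Formula: EOQ* = sqrt(2DS/H) * sqrt((H+P)/P)
Base EOQ = sqrt(2*16171*149/5.8) = 911.51 units
Correction = sqrt((5.8+30.2)/30.2) = 1.09181
EOQ* = 911.51 * 1.09181 = 995.2 units

995.2 units


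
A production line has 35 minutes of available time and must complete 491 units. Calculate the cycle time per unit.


Formula: CT = Available Time / Number of Units
CT = 35 min / 491 units
CT = 0.07 min/unit

0.07 min/unit


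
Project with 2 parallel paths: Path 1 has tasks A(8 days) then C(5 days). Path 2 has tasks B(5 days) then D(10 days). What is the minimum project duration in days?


Path 1 = 8 + 5 = 13 days
Path 2 = 5 + 10 = 15 days
Duration = max(13, 15) = 15 days

15 days


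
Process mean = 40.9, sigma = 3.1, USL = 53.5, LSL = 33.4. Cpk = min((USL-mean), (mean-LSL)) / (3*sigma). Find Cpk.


Cpu = (53.5 - 40.9) / (3 * 3.1) = 1.35
Cpl = (40.9 - 33.4) / (3 * 3.1) = 0.81
Cpk = min(1.35, 0.81) = 0.81

0.81


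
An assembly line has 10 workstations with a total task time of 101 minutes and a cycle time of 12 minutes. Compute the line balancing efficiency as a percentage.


Formula: Efficiency = Sum of Task Times / (N_stations * CT) * 100
Total station capacity = 10 stations * 12 min = 120 min
Efficiency = 101 / 120 * 100 = 84.2%

84.2%


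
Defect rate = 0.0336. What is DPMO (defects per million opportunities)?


DPMO = defect_rate * 1000000 = 0.0336 * 1000000

33600


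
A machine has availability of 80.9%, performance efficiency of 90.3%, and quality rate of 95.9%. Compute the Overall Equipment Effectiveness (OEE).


Formula: OEE = Availability * Performance * Quality / 10000
A * P = 80.9% * 90.3% / 100 = 73.05%
OEE = 73.05% * 95.9% / 100 = 70.1%

70.1%


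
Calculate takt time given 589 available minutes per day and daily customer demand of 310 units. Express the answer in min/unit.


Formula: Takt Time = Available Production Time / Customer Demand
Takt = 589 min/day / 310 units/day
Takt = 1.9 min/unit

1.9 min/unit


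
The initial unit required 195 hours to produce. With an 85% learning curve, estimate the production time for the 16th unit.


Formula: T_n = T_1 * (learning_rate)^(log2(n)) where learning_rate = rate/100
Doublings = log2(16) = 4
T_n = 195 * 0.85^4
T_n = 195 * 0.522 = 101.8 hours

101.8 hours


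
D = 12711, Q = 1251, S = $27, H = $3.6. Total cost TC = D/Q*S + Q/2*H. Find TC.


TC = 12711/1251 * 27 + 1251/2 * 3.6

$2526.14


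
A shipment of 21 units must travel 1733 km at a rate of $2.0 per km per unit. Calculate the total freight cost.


TC = dist * cost * units = 1733 * 2.0 * 21 = $72786.00

$72786.00


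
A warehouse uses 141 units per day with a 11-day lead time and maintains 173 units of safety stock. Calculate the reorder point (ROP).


Formula: ROP = (Daily Demand * Lead Time) + Safety Stock
Demand during lead time = 141 * 11 = 1551 units
ROP = 1551 + 173 = 1724 units

1724 units


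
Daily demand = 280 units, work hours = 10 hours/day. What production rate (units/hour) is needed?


Formula: Production Rate = Daily Demand / Available Hours
Rate = 280 units/day / 10 hours/day
Rate = 28.0 units/hour

28.0 units/hour


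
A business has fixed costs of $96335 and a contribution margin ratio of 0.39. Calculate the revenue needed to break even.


Formula: BER = Fixed Costs / Contribution Margin Ratio
BER = $96335 / 0.39
BER = $247012.82 (to the nearest cent)

$247012.82


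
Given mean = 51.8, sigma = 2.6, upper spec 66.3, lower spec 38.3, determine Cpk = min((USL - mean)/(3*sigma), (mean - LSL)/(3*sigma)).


Cpu = (66.3 - 51.8) / (3 * 2.6) = 1.86
Cpl = (51.8 - 38.3) / (3 * 2.6) = 1.73
Cpk = min(1.86, 1.73) = 1.73

1.73


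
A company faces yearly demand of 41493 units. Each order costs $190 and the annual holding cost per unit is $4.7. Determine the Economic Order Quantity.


Formula: EOQ = sqrt(2 * D * S / H)
Numerator: 2 * 41493 * 190 = 15767340
2DS/H = 15767340 / 4.7 = 3354753.2
EOQ = sqrt(3354753.2) = 1831.6 units

1831.6 units


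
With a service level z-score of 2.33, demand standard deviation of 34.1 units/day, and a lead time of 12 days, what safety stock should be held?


Formula: SS = z * sigma_d * sqrt(LT)
sqrt(LT) = sqrt(12) = 3.4641
SS = 2.33 * 34.1 * 3.4641
SS = 275.2 units

275.2 units


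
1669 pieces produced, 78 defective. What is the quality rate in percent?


Formula: Quality Rate = Good Pieces / Total Pieces * 100
Good pieces = 1669 - 78 = 1591
QR = 1591 / 1669 * 100 = 95.3%

95.3%


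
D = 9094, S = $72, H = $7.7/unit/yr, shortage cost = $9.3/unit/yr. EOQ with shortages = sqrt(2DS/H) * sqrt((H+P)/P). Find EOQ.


Formula: EOQ* = sqrt(2DS/H) * sqrt((H+P)/P)
Base EOQ = sqrt(2*9094*72/7.7) = 412.39 units
Correction = sqrt((7.7+9.3)/9.3) = 1.35202
EOQ* = 412.39 * 1.35202 = 557.6 units

557.6 units


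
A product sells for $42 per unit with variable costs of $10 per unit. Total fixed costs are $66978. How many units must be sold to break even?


Formula: BEQ = Fixed Costs / (Price - Variable Cost)
Contribution margin = $42 - $10 = $32/unit
BEQ = ceil($66978 / $32/unit) = ceil(2093.06) = 2094 units

2094 units


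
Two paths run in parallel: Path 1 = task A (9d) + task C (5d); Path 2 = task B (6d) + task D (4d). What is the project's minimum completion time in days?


Path 1 = 9 + 5 = 14 days
Path 2 = 6 + 4 = 10 days
Duration = max(14, 10) = 14 days

14 days


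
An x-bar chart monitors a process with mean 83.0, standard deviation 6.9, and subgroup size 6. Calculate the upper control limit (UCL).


UCL = 83.0 + 3 * 6.9 / sqrt(6)

91.45


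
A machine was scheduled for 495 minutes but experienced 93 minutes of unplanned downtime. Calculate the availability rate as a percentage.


Formula: Availability = (Planned Time - Downtime) / Planned Time * 100
Uptime = 495 - 93 = 402 min
Availability = 402 / 495 * 100 = 81.2%

81.2%


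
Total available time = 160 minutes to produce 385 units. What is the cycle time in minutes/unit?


Formula: CT = Available Time / Number of Units
CT = 160 min / 385 units
CT = 0.42 min/unit

0.42 min/unit


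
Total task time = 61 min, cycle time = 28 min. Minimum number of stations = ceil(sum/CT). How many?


Formula: N_min = ceil(Sum of Task Times / Cycle Time)
N_min = ceil(61 min / 28 min) = ceil(2.1786)
N_min = 3 stations

3


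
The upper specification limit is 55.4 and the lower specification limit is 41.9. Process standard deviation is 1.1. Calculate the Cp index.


Cp = (55.4 - 41.9) / (6 * 1.1)

2.05


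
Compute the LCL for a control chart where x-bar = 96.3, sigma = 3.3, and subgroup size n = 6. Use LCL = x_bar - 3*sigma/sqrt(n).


LCL = 96.3 - 3 * 3.3 / sqrt(6)

92.26


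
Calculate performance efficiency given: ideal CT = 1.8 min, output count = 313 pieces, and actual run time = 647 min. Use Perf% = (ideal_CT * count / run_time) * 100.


Formula: Performance = (Ideal CT * Total Count) / Run Time * 100
Ideal output time = 1.8 * 313 = 563.4 min
Performance = 563.4 / 647 * 100 = 87.1%

87.1%


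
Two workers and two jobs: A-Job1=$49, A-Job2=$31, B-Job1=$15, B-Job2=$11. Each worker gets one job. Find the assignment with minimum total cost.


Option 1: A->1 + B->2 = $49 + $11 = $60
Option 2: A->2 + B->1 = $31 + $15 = $46
Min cost = min($60, $46) = $46

$46


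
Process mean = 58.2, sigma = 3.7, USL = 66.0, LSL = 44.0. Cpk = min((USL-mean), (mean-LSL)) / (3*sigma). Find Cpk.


Cpu = (66.0 - 58.2) / (3 * 3.7) = 0.7
Cpl = (58.2 - 44.0) / (3 * 3.7) = 1.28
Cpk = min(0.7, 1.28) = 0.7

0.7


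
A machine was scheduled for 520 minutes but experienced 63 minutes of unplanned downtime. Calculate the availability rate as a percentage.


Formula: Availability = (Planned Time - Downtime) / Planned Time * 100
Uptime = 520 - 63 = 457 min
Availability = 457 / 520 * 100 = 87.9%

87.9%


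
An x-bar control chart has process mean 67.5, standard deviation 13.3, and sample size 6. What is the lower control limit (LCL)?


LCL = 67.5 - 3 * 13.3 / sqrt(6)

51.21


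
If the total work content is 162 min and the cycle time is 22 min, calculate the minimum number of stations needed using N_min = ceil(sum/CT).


Formula: N_min = ceil(Sum of Task Times / Cycle Time)
N_min = ceil(162 min / 22 min) = ceil(7.3636)
N_min = 8 stations

8


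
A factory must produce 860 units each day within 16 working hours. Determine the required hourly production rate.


Formula: Production Rate = Daily Demand / Available Hours
Rate = 860 units/day / 16 hours/day
Rate = 53.8 units/hour

53.8 units/hour


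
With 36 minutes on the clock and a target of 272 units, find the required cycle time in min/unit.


Formula: CT = Available Time / Number of Units
CT = 36 min / 272 units
CT = 0.13 min/unit

0.13 min/unit


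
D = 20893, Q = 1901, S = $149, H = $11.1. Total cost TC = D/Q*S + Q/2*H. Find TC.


TC = 20893/1901 * 149 + 1901/2 * 11.1

$12188.14


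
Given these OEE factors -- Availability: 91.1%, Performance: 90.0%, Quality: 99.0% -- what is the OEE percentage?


Formula: OEE = Availability * Performance * Quality / 10000
A * P = 91.1% * 90.0% / 100 = 81.99%
OEE = 81.99% * 99.0% / 100 = 81.2%

81.2%


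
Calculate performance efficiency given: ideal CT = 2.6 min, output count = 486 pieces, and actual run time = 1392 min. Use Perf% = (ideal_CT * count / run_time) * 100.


Formula: Performance = (Ideal CT * Total Count) / Run Time * 100
Ideal output time = 2.6 * 486 = 1263.6 min
Performance = 1263.6 / 1392 * 100 = 90.8%

90.8%


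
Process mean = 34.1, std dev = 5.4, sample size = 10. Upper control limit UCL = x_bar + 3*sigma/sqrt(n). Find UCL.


UCL = 34.1 + 3 * 5.4 / sqrt(10)

39.22


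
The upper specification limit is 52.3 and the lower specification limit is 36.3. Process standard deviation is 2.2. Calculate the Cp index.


Cp = (52.3 - 36.3) / (6 * 2.2)

1.21


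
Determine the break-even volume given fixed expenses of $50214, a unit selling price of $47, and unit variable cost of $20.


Formula: BEQ = Fixed Costs / (Price - Variable Cost)
Contribution margin = $47 - $20 = $27/unit
BEQ = ceil($50214 / $27/unit) = ceil(1859.78) = 1860 units

1860 units


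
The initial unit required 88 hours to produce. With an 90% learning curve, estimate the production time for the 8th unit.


Formula: T_n = T_1 * (learning_rate)^(log2(n)) where learning_rate = rate/100
Doublings = log2(8) = 3
T_n = 88 * 0.9^3
T_n = 88 * 0.729 = 64.2 hours

64.2 hours


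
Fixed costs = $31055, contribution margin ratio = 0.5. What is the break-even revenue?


Formula: BER = Fixed Costs / Contribution Margin Ratio
BER = $31055 / 0.5
BER = $62110.00 (to the nearest cent)

$62110.00


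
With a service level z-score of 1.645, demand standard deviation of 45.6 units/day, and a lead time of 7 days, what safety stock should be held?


Formula: SS = z * sigma_d * sqrt(LT)
sqrt(LT) = sqrt(7) = 2.6458
SS = 1.645 * 45.6 * 2.6458
SS = 198.5 units

198.5 units


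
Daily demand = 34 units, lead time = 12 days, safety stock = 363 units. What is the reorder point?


Formula: ROP = (Daily Demand * Lead Time) + Safety Stock
Demand during lead time = 34 * 12 = 408 units
ROP = 408 + 363 = 771 units

771 units


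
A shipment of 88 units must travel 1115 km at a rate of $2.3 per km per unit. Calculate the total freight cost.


TC = dist * cost * units = 1115 * 2.3 * 88 = $225676.00

$225676.00


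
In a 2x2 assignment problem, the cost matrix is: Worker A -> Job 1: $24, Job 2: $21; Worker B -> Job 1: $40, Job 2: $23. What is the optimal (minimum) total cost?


Option 1: A->1 + B->2 = $24 + $23 = $47
Option 2: A->2 + B->1 = $21 + $40 = $61
Min cost = min($47, $61) = $47

$47


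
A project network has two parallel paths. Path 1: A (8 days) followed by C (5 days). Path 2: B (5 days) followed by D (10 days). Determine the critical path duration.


Path 1 = 8 + 5 = 13 days
Path 2 = 5 + 10 = 15 days
Duration = max(13, 15) = 15 days

15 days


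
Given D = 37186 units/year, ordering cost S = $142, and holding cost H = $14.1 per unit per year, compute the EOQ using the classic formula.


Formula: EOQ = sqrt(2 * D * S / H)
Numerator: 2 * 37186 * 142 = 10560824
2DS/H = 10560824 / 14.1 = 748994.6
EOQ = sqrt(748994.6) = 865.4 units

865.4 units


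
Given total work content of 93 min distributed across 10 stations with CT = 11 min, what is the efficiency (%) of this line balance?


Formula: Efficiency = Sum of Task Times / (N_stations * CT) * 100
Total station capacity = 10 stations * 11 min = 110 min
Efficiency = 93 / 110 * 100 = 84.5%

84.5%


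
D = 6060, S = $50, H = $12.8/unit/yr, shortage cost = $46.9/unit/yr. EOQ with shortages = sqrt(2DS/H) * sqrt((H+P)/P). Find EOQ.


Formula: EOQ* = sqrt(2DS/H) * sqrt((H+P)/P)
Base EOQ = sqrt(2*6060*50/12.8) = 217.59 units
Correction = sqrt((12.8+46.9)/46.9) = 1.12824
EOQ* = 217.59 * 1.12824 = 245.5 units

245.5 units


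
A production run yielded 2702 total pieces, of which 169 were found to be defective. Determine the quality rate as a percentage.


Formula: Quality Rate = Good Pieces / Total Pieces * 100
Good pieces = 2702 - 169 = 2533
QR = 2533 / 2702 * 100 = 93.7%

93.7%


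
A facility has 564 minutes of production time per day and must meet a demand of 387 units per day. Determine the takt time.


Formula: Takt Time = Available Production Time / Customer Demand
Takt = 564 min/day / 387 units/day
Takt = 1.46 min/unit

1.46 min/unit


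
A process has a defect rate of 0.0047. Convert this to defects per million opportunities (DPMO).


DPMO = defect_rate * 1000000 = 0.0047 * 1000000

4700


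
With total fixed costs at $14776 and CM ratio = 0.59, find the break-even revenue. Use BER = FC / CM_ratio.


Formula: BER = Fixed Costs / Contribution Margin Ratio
BER = $14776 / 0.59
BER = $25044.07 (to the nearest cent)

$25044.07


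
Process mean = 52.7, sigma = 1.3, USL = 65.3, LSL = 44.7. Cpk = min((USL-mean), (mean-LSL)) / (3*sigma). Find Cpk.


Cpu = (65.3 - 52.7) / (3 * 1.3) = 3.23
Cpl = (52.7 - 44.7) / (3 * 1.3) = 2.05
Cpk = min(3.23, 2.05) = 2.05

2.05


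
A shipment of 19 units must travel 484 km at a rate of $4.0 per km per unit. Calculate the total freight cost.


TC = dist * cost * units = 484 * 4.0 * 19 = $36784.00

$36784.00


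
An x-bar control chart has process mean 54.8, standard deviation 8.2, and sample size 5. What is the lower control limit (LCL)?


LCL = 54.8 - 3 * 8.2 / sqrt(5)

43.8


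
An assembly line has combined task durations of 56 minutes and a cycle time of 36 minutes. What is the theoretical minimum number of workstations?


Formula: N_min = ceil(Sum of Task Times / Cycle Time)
N_min = ceil(56 min / 36 min) = ceil(1.5556)
N_min = 2 stations

2


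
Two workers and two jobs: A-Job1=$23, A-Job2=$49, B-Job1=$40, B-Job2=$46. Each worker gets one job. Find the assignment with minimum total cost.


Option 1: A->1 + B->2 = $23 + $46 = $69
Option 2: A->2 + B->1 = $49 + $40 = $89
Min cost = min($69, $89) = $69

$69


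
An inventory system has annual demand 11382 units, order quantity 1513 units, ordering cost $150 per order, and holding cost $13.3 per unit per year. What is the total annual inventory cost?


TC = 11382/1513 * 150 + 1513/2 * 13.3

$11189.87


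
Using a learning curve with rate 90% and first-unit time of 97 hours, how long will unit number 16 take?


Formula: T_n = T_1 * (learning_rate)^(log2(n)) where learning_rate = rate/100
Doublings = log2(16) = 4
T_n = 97 * 0.9^4
T_n = 97 * 0.6561 = 63.6 hours

63.6 hours


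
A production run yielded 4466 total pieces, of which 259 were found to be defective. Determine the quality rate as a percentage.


Formula: Quality Rate = Good Pieces / Total Pieces * 100
Good pieces = 4466 - 259 = 4207
QR = 4207 / 4466 * 100 = 94.2%

94.2%


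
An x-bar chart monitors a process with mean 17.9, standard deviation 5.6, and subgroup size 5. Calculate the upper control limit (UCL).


UCL = 17.9 + 3 * 5.6 / sqrt(5)

25.41


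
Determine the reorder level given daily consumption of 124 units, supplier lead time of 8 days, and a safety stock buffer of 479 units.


Formula: ROP = (Daily Demand * Lead Time) + Safety Stock
Demand during lead time = 124 * 8 = 992 units
ROP = 992 + 479 = 1471 units

1471 units


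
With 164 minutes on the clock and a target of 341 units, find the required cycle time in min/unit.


Formula: CT = Available Time / Number of Units
CT = 164 min / 341 units
CT = 0.48 min/unit

0.48 min/unit


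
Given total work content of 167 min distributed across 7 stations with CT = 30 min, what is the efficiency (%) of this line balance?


Formula: Efficiency = Sum of Task Times / (N_stations * CT) * 100
Total station capacity = 7 stations * 30 min = 210 min
Efficiency = 167 / 210 * 100 = 79.5%

79.5%


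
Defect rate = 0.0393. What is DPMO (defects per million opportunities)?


DPMO = defect_rate * 1000000 = 0.0393 * 1000000

39300


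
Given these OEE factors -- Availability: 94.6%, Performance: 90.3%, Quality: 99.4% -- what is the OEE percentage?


Formula: OEE = Availability * Performance * Quality / 10000
A * P = 94.6% * 90.3% / 100 = 85.42%
OEE = 85.42% * 99.4% / 100 = 84.9%

84.9%


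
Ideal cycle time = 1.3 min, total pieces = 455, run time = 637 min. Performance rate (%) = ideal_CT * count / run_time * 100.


Formula: Performance = (Ideal CT * Total Count) / Run Time * 100
Ideal output time = 1.3 * 455 = 591.5 min
Performance = 591.5 / 637 * 100 = 92.9%

92.9%


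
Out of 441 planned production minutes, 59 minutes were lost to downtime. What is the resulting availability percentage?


Formula: Availability = (Planned Time - Downtime) / Planned Time * 100
Uptime = 441 - 59 = 382 min
Availability = 382 / 441 * 100 = 86.6%

86.6%


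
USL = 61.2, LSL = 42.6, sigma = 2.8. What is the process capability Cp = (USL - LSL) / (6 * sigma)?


Cp = (61.2 - 42.6) / (6 * 2.8)

1.11


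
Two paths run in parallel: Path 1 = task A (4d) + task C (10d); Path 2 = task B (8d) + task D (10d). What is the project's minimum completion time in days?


Path 1 = 4 + 10 = 14 days
Path 2 = 8 + 10 = 18 days
Duration = max(14, 18) = 18 days

18 days


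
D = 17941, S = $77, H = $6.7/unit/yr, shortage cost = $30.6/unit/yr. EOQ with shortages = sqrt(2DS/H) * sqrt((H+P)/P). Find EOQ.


Formula: EOQ* = sqrt(2DS/H) * sqrt((H+P)/P)
Base EOQ = sqrt(2*17941*77/6.7) = 642.16 units
Correction = sqrt((6.7+30.6)/30.6) = 1.10406
EOQ* = 642.16 * 1.10406 = 709.0 units

709.0 units


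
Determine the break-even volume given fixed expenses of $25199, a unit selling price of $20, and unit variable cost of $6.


Formula: BEQ = Fixed Costs / (Price - Variable Cost)
Contribution margin = $20 - $6 = $14/unit
BEQ = ceil($25199 / $14/unit) = ceil(1799.93) = 1800 units

1800 units


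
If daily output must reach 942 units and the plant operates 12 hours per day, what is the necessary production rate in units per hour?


Formula: Production Rate = Daily Demand / Available Hours
Rate = 942 units/day / 12 hours/day
Rate = 78.5 units/hour

78.5 units/hour


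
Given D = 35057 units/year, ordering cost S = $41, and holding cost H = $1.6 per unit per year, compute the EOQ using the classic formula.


Formula: EOQ = sqrt(2 * D * S / H)
Numerator: 2 * 35057 * 41 = 2874674
2DS/H = 2874674 / 1.6 = 1796671.3
EOQ = sqrt(1796671.3) = 1340.4 units

1340.4 units


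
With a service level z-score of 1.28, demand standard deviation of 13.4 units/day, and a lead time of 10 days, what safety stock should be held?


Formula: SS = z * sigma_d * sqrt(LT)
sqrt(LT) = sqrt(10) = 3.1623
SS = 1.28 * 13.4 * 3.1623
SS = 54.2 units

54.2 units


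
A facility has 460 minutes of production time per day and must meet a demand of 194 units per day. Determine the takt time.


Formula: Takt Time = Available Production Time / Customer Demand
Takt = 460 min/day / 194 units/day
Takt = 2.37 min/unit

2.37 min/unit


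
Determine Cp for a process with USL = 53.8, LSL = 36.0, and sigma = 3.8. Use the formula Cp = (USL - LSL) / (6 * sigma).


Cp = (53.8 - 36.0) / (6 * 3.8)

0.78


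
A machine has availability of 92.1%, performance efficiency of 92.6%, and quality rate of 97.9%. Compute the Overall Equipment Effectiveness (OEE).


Formula: OEE = Availability * Performance * Quality / 10000
A * P = 92.1% * 92.6% / 100 = 85.28%
OEE = 85.28% * 97.9% / 100 = 83.5%

83.5%


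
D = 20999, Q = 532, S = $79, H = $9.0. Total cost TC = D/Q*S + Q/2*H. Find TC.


TC = 20999/532 * 79 + 532/2 * 9.0

$5512.27


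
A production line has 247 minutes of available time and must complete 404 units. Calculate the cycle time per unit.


Formula: CT = Available Time / Number of Units
CT = 247 min / 404 units
CT = 0.61 min/unit

0.61 min/unit


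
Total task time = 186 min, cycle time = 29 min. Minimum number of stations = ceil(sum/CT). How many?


Formula: N_min = ceil(Sum of Task Times / Cycle Time)
N_min = ceil(186 min / 29 min) = ceil(6.4138)
N_min = 7 stations

7


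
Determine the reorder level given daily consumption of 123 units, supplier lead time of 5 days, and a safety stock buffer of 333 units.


Formula: ROP = (Daily Demand * Lead Time) + Safety Stock
Demand during lead time = 123 * 5 = 615 units
ROP = 615 + 333 = 948 units

948 units


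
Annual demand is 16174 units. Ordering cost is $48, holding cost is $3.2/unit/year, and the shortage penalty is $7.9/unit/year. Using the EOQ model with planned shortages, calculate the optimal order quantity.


Formula: EOQ* = sqrt(2DS/H) * sqrt((H+P)/P)
Base EOQ = sqrt(2*16174*48/3.2) = 696.58 units
Correction = sqrt((3.2+7.9)/7.9) = 1.18535
EOQ* = 696.58 * 1.18535 = 825.7 units

825.7 units


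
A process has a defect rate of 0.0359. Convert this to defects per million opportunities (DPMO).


DPMO = defect_rate * 1000000 = 0.0359 * 1000000

35900


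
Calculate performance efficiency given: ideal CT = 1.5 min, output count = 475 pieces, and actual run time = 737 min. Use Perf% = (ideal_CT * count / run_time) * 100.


Formula: Performance = (Ideal CT * Total Count) / Run Time * 100
Ideal output time = 1.5 * 475 = 712.5 min
Performance = 712.5 / 737 * 100 = 96.7%

96.7%


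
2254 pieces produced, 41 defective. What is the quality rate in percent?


Formula: Quality Rate = Good Pieces / Total Pieces * 100
Good pieces = 2254 - 41 = 2213
QR = 2213 / 2254 * 100 = 98.2%

98.2%


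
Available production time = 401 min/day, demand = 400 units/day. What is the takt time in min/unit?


Formula: Takt Time = Available Production Time / Customer Demand
Takt = 401 min/day / 400 units/day
Takt = 1.0 min/unit

1.0 min/unit


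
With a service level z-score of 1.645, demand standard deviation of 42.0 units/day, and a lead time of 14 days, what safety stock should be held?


Formula: SS = z * sigma_d * sqrt(LT)
sqrt(LT) = sqrt(14) = 3.7417
SS = 1.645 * 42.0 * 3.7417
SS = 258.5 units

258.5 units


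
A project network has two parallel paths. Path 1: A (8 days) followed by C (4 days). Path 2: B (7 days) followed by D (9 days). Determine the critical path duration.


Path 1 = 8 + 4 = 12 days
Path 2 = 7 + 9 = 16 days
Duration = max(12, 16) = 16 days

16 days


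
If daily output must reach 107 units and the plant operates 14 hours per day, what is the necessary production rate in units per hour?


Formula: Production Rate = Daily Demand / Available Hours
Rate = 107 units/day / 14 hours/day
Rate = 7.6 units/hour

7.6 units/hour


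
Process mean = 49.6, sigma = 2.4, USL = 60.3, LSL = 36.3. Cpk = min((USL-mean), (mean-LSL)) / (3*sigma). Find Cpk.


Cpu = (60.3 - 49.6) / (3 * 2.4) = 1.49
Cpl = (49.6 - 36.3) / (3 * 2.4) = 1.85
Cpk = min(1.49, 1.85) = 1.49

1.49


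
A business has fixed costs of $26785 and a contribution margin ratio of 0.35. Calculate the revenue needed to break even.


Formula: BER = Fixed Costs / Contribution Margin Ratio
BER = $26785 / 0.35
BER = $76528.57 (to the nearest cent)

$76528.57


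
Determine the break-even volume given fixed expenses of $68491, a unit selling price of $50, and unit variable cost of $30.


Formula: BEQ = Fixed Costs / (Price - Variable Cost)
Contribution margin = $50 - $30 = $20/unit
BEQ = ceil($68491 / $20/unit) = ceil(3424.55) = 3425 units

3425 units


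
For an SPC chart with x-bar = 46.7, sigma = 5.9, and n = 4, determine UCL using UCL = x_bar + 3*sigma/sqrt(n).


UCL = 46.7 + 3 * 5.9 / sqrt(4)

55.55


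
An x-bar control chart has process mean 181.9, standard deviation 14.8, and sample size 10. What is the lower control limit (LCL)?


LCL = 181.9 - 3 * 14.8 / sqrt(10)

167.86


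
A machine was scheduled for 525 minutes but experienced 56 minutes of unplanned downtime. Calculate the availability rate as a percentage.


Formula: Availability = (Planned Time - Downtime) / Planned Time * 100
Uptime = 525 - 56 = 469 min
Availability = 469 / 525 * 100 = 89.3%

89.3%


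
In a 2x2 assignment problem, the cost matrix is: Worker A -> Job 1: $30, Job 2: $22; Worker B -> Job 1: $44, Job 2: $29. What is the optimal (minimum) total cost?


Option 1: A->1 + B->2 = $30 + $29 = $59
Option 2: A->2 + B->1 = $22 + $44 = $66
Min cost = min($59, $66) = $59

$59


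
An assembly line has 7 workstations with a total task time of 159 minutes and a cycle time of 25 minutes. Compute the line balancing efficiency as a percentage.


Formula: Efficiency = Sum of Task Times / (N_stations * CT) * 100
Total station capacity = 7 stations * 25 min = 175 min
Efficiency = 159 / 175 * 100 = 90.9%

90.9%


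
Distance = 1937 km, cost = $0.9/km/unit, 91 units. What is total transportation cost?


TC = dist * cost * units = 1937 * 0.9 * 91 = $158640.30

$158640.30


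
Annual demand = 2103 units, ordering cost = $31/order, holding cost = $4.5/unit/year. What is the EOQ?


Formula: EOQ = sqrt(2 * D * S / H)
Numerator: 2 * 2103 * 31 = 130386
2DS/H = 130386 / 4.5 = 28974.7
EOQ = sqrt(28974.7) = 170.2 units

170.2 units


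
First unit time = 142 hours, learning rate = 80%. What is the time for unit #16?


Formula: T_n = T_1 * (learning_rate)^(log2(n)) where learning_rate = rate/100
Doublings = log2(16) = 4
T_n = 142 * 0.8^4
T_n = 142 * 0.4096 = 58.2 hours

58.2 hours


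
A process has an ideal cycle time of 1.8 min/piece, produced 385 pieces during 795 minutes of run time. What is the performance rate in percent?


Formula: Performance = (Ideal CT * Total Count) / Run Time * 100
Ideal output time = 1.8 * 385 = 693.0 min
Performance = 693.0 / 795 * 100 = 87.2%

87.2%


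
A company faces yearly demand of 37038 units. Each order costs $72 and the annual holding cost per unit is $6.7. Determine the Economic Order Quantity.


Formula: EOQ = sqrt(2 * D * S / H)
Numerator: 2 * 37038 * 72 = 5333472
2DS/H = 5333472 / 6.7 = 796040.6
EOQ = sqrt(796040.6) = 892.2 units

892.2 units


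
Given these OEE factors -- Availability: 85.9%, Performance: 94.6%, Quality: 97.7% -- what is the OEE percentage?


Formula: OEE = Availability * Performance * Quality / 10000
A * P = 85.9% * 94.6% / 100 = 81.26%
OEE = 81.26% * 97.7% / 100 = 79.4%

79.4%


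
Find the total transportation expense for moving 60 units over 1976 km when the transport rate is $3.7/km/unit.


TC = dist * cost * units = 1976 * 3.7 * 60 = $438672.00

$438672.00


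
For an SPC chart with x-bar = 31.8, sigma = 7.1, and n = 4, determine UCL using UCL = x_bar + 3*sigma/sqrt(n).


UCL = 31.8 + 3 * 7.1 / sqrt(4)

42.45


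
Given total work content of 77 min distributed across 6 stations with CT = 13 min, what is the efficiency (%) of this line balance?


Formula: Efficiency = Sum of Task Times / (N_stations * CT) * 100
Total station capacity = 6 stations * 13 min = 78 min
Efficiency = 77 / 78 * 100 = 98.7%

98.7%


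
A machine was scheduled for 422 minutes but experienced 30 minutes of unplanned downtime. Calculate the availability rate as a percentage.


Formula: Availability = (Planned Time - Downtime) / Planned Time * 100
Uptime = 422 - 30 = 392 min
Availability = 392 / 422 * 100 = 92.9%

92.9%
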